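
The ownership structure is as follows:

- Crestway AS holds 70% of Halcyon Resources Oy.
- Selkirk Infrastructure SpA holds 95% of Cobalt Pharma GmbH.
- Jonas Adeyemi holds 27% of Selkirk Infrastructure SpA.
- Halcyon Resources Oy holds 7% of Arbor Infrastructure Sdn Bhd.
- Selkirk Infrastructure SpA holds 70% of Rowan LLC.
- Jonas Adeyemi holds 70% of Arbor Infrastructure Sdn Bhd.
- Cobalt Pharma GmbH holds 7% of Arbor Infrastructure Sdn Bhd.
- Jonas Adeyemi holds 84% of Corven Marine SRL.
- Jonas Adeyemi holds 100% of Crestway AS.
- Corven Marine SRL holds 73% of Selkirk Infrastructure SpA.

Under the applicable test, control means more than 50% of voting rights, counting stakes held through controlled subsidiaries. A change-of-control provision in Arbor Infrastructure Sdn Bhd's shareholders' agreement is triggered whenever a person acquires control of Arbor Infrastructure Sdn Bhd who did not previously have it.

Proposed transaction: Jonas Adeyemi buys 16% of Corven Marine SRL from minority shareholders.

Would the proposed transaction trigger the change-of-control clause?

The purchase changes only Jonas's holdings, so Jonas is the only person who could newly come to control Arbor.
Jonas holds 100% of Crestway, so Jonas controls Crestway.
Crestway holds 70% of Halcyon, so Jonas controls Halcyon.
Jonas holds 84% of Corven, so Jonas controls Corven.
Jonas and Corven together hold 27% + 73% = 100% of Selkirk, so Jonas controls Selkirk.
Selkirk holds 95% of Cobalt, so Jonas controls Cobalt.
Halcyon and Cobalt and Jonas together hold 7% + 7% + 70% = 84% of Arbor, so Jonas controls Arbor.
So Jonas already controls Arbor before the transaction.
After the purchase, Jonas's direct stake in Corven rises to 84% + 16% = 100%.
Jonas controlled Arbor already, so this is not a new person acquiring control; every other person's position is unchanged or reduced.
No new person acquires control, so the clause is not triggered.

No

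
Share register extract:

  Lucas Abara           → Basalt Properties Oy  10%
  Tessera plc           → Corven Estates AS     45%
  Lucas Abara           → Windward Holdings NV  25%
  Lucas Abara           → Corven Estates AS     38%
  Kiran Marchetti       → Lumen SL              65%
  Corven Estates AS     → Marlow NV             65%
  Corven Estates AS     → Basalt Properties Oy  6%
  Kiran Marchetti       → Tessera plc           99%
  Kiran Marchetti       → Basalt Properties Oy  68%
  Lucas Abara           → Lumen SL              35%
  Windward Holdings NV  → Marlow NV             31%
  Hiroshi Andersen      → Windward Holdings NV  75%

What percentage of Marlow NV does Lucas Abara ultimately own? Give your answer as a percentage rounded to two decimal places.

Lucas reaches Marlow along 2 paths.
Via Corven: 38% × 65% = 24.7%.
Via Windward: 25% × 31% = 7.75%.
Total: 24.7% + 7.75% = 32.45%.

32.45%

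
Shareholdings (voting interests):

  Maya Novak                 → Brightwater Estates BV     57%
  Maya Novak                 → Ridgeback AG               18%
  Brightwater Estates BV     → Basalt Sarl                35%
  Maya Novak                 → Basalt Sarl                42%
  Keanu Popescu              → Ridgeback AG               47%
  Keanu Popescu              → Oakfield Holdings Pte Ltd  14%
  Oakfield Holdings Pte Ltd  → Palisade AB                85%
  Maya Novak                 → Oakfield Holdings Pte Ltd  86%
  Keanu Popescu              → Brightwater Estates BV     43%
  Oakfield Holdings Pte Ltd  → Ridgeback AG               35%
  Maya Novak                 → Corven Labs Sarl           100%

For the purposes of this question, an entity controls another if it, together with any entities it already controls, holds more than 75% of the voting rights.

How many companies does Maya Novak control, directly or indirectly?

Maya holds 86% of Oakfield, so Maya controls Oakfield.
Oakfield holds 85% of Palisade, so Maya controls Palisade.
Maya holds 100% of Corven, so Maya controls Corven.
No other company's threshold is met.
Maya controls 3 companies.

3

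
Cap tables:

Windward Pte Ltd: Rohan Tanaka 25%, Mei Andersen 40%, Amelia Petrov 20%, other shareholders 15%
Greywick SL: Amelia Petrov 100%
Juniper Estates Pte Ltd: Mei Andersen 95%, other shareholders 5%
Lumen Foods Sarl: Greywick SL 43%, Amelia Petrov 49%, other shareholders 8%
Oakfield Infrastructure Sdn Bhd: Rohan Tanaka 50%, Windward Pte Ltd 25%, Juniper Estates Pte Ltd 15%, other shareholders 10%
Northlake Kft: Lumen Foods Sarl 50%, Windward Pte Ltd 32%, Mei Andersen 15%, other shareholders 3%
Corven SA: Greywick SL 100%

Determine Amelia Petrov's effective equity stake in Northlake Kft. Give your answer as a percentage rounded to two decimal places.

Amelia reaches Northlake along 3 paths.
Via Greywick → Lumen: 100% × 43% × 50% = 21.5%.
Via Lumen: 49% × 50% = 24.5%.
Via Windward: 20% × 32% = 6.4%.
Total: 21.5% + 24.5% + 6.4% = 52.4%.
Rounded: 52.40%.

52.40%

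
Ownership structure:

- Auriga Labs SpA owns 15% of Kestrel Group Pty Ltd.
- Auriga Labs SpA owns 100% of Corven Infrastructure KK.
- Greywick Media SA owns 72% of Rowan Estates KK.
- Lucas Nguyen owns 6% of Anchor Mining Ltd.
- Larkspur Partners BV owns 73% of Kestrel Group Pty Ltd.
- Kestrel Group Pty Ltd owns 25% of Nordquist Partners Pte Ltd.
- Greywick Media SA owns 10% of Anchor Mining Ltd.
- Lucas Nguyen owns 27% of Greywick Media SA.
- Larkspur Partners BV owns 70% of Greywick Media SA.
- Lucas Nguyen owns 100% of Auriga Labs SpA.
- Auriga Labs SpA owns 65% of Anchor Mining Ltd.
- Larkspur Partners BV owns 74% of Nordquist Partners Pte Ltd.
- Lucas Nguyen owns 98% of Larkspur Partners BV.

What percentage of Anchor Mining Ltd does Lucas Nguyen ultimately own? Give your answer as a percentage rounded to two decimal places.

80.56%

Lucas reaches Anchor along 4 paths.
Via Greywick: 27% × 10% = 2.7%.
Via Larkspur → Greywick: 98% × 70% × 10% = 6.86%.
Direct stake: 6% = 6%.
Via Auriga: 100% × 65% = 65%.
Total: 2.7% + 6.86% + 6% + 65% = 80.56%.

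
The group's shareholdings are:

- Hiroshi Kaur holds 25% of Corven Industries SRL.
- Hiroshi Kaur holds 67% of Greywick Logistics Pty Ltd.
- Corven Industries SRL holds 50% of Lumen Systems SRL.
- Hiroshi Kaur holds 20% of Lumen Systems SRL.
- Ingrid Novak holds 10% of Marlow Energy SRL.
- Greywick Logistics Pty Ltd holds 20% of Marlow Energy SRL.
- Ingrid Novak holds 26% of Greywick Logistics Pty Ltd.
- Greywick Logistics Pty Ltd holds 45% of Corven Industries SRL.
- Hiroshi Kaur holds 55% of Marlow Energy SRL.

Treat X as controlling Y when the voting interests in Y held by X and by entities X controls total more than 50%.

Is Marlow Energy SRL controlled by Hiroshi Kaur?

Yes

Hiroshi holds 67% of Greywick, so Hiroshi controls Greywick.
Hiroshi and Greywick together hold 55% + 20% = 75% of Marlow, so Hiroshi controls Marlow.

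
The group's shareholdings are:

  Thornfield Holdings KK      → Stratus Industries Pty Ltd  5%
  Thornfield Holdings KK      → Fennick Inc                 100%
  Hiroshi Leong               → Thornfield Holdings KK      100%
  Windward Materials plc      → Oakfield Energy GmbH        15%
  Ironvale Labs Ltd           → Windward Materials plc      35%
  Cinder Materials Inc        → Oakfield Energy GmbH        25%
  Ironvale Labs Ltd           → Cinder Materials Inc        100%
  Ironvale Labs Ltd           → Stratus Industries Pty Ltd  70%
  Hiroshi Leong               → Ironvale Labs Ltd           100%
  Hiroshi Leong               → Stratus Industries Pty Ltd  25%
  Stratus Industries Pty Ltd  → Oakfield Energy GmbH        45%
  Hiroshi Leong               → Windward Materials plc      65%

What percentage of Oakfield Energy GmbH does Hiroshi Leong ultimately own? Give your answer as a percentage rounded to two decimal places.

85.00%

Hiroshi reaches Oakfield along 6 paths.
Via Ironvale → Cinder: 100% × 100% × 25% = 25%.
Via Ironvale → Windward: 100% × 35% × 15% = 5.25%.
Via Windward: 65% × 15% = 9.75%.
Via Stratus: 25% × 45% = 11.25%.
Via Ironvale → Stratus: 100% × 70% × 45% = 31.5%.
Via Thornfield → Stratus: 100% × 5% × 45% = 2.25%.
Total: 25% + 5.25% + 9.75% + 11.25% + 31.5% + 2.25% = 85%.
Rounded: 85.00%.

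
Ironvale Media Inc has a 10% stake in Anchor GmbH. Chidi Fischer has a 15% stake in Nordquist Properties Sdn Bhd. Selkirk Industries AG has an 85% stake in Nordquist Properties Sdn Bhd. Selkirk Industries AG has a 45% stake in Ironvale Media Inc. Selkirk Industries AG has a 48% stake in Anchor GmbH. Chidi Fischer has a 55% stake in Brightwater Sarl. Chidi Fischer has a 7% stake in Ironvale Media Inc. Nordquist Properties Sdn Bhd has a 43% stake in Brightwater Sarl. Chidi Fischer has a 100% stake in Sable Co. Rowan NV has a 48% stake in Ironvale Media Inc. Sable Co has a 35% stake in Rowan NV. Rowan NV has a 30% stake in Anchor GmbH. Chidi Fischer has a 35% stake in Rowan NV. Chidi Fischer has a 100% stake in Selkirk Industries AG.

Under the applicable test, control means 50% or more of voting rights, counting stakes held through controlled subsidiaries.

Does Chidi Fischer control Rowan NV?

Chidi holds 100% of Sable, so Chidi controls Sable.
Sable and Chidi together hold 35% + 35% = 70% of Rowan, so Chidi controls Rowan.

Yes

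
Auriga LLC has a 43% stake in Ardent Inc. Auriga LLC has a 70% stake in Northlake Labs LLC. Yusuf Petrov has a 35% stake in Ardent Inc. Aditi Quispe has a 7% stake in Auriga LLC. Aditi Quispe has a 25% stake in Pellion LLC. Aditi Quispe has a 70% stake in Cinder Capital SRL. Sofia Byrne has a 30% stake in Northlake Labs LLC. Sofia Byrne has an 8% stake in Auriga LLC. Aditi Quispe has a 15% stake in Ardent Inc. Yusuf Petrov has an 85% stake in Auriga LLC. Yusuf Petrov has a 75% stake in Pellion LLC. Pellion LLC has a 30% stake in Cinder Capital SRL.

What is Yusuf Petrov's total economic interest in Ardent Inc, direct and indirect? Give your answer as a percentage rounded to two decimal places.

Yusuf reaches Ardent along 2 paths.
Via Auriga: 85% × 43% = 36.55%.
Direct stake: 35% = 35%.
Total: 36.55% + 35% = 71.55%.

71.55%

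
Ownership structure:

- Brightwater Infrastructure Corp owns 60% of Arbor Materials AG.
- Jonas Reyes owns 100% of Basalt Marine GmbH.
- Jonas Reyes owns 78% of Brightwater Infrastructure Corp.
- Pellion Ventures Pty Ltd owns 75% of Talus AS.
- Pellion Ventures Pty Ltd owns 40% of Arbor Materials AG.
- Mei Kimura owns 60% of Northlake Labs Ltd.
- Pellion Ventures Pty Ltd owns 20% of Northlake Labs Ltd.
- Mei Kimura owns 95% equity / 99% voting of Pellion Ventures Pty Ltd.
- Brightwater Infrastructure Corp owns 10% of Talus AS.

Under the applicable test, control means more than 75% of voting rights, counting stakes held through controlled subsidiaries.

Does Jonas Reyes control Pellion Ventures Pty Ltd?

Jonas holds 78% of Brightwater, so Jonas controls Brightwater.
Jonas holds 100% of Basalt, so Jonas controls Basalt.
Neither Jonas nor any entity Jonas controls holds any voting interest in Pellion.
So Jonas does not control Pellion.

No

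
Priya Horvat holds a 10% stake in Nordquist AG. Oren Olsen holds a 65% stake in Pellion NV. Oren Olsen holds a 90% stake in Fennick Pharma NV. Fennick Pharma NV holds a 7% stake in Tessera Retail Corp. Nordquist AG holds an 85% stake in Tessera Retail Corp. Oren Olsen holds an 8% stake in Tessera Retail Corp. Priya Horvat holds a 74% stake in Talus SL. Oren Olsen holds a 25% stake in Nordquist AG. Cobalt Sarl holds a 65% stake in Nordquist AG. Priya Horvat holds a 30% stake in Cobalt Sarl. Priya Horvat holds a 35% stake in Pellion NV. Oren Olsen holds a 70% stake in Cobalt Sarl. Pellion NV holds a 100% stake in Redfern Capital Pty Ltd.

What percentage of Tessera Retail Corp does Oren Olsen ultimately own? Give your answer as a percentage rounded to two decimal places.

Oren reaches Tessera along 4 paths.
Via Fennick: 90% × 7% = 6.3%.
Via Nordquist: 25% × 85% = 21.25%.
Via Cobalt → Nordquist: 70% × 65% × 85% = 38.675%.
Direct stake: 8% = 8%.
Total: 6.3% + 21.25% + 38.675% + 8% = 74.225%.
Rounded: 74.23%.

74.23%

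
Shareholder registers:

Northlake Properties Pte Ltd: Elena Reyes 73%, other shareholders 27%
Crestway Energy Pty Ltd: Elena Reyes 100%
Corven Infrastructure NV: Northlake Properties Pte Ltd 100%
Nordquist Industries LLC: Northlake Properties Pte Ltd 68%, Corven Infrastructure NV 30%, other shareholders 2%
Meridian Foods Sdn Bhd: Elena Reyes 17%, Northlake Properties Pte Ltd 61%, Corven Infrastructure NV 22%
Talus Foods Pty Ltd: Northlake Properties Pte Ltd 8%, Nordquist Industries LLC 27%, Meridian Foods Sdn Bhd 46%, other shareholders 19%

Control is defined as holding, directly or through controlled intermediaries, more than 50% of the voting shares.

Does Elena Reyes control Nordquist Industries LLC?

Elena holds 73% of Northlake, so Elena controls Northlake.
Northlake holds 100% of Corven, so Elena controls Corven.
Northlake and Corven together hold 68% + 30% = 98% of Nordquist, so Elena controls Nordquist.

Yes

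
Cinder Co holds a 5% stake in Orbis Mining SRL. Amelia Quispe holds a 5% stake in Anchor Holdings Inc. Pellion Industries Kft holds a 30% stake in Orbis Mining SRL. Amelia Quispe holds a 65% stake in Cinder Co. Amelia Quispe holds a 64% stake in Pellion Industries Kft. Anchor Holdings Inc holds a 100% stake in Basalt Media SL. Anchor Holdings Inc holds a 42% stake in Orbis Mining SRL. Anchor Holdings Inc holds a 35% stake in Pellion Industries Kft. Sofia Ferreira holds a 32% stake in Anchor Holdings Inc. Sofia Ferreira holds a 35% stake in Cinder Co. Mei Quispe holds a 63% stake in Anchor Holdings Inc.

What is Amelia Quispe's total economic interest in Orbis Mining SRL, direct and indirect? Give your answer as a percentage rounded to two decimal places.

25.08%

Amelia reaches Orbis along 4 paths.
Via Cinder: 65% × 5% = 3.25%.
Via Anchor → Pellion: 5% × 35% × 30% = 0.525%.
Via Pellion: 64% × 30% = 19.2%.
Via Anchor: 5% × 42% = 2.1%.
Total: 3.25% + 0.525% + 19.2% + 2.1% = 25.075%.
Rounded: 25.08%.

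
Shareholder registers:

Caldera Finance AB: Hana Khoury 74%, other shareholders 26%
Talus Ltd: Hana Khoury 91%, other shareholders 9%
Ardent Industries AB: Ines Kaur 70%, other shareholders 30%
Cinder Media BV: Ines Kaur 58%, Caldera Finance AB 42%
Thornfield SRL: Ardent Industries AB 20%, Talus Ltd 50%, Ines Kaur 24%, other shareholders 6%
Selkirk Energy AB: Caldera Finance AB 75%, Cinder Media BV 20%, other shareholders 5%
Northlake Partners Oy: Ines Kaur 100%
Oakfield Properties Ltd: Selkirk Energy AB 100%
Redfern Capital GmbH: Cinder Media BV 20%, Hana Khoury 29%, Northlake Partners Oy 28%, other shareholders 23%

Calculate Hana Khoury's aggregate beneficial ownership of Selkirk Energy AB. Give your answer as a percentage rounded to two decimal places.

61.72%

Hana reaches Selkirk along 2 paths.
Via Caldera: 74% × 75% = 55.5%.
Via Caldera → Cinder: 74% × 42% × 20% = 6.216%.
Total: 55.5% + 6.216% = 61.716%.
Rounded: 61.72%.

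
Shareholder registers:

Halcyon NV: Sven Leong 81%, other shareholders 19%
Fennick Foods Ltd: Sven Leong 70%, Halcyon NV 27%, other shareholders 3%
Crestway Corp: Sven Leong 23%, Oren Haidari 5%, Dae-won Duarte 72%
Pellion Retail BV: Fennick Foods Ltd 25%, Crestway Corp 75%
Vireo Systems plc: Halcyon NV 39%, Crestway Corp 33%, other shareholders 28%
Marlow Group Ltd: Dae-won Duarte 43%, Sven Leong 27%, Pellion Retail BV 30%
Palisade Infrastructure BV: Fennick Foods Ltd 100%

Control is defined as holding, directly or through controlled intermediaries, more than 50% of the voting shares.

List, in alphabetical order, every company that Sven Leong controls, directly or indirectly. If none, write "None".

Sven holds 81% of Halcyon, so Sven controls Halcyon.
Sven and Halcyon together hold 70% + 27% = 97% of Fennick, so Sven controls Fennick.
Fennick holds 100% of Palisade, so Sven controls Palisade.
No other company's threshold is met.

Fennick Foods Ltd, Halcyon NV, Palisade Infrastructure BV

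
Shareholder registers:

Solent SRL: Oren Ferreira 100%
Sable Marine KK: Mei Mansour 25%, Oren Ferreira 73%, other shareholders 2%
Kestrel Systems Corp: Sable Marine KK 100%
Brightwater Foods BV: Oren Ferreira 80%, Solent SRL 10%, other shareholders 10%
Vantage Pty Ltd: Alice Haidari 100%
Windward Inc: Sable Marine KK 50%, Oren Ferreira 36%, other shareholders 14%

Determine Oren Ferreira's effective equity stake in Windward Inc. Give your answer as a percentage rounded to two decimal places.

Oren reaches Windward along 2 paths.
Via Sable: 73% × 50% = 36.5%.
Direct stake: 36% = 36%.
Total: 36.5% + 36% = 72.5%.
Rounded: 72.50%.

72.50%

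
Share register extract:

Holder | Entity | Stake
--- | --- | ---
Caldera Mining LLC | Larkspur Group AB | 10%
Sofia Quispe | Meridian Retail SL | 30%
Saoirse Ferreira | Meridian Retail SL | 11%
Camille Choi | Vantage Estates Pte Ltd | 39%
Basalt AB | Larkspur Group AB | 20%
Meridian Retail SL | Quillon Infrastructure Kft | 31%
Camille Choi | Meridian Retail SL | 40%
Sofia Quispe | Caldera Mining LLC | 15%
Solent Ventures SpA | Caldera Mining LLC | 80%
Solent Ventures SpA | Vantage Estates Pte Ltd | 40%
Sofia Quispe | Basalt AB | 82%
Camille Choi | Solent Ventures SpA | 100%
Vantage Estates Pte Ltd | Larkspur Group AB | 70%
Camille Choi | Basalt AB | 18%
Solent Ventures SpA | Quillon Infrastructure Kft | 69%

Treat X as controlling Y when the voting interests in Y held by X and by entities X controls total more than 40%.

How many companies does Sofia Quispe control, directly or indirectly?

Sofia holds 82% of Basalt, so Sofia controls Basalt.
No other company's threshold is met.
Sofia controls 1 company.

1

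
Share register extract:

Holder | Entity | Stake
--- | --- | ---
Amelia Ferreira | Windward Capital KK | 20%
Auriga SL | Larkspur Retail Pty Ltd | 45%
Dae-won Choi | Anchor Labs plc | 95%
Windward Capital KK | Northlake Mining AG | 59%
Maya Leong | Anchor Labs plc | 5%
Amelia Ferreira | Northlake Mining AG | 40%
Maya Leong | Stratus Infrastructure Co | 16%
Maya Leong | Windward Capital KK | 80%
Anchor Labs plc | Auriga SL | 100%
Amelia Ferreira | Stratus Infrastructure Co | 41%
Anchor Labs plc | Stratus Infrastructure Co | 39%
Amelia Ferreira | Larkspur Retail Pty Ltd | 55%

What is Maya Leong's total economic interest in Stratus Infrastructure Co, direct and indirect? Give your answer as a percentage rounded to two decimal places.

Maya reaches Stratus along 2 paths.
Via Anchor: 5% × 39% = 1.95%.
Direct stake: 16% = 16%.
Total: 1.95% + 16% = 17.95%.

17.95%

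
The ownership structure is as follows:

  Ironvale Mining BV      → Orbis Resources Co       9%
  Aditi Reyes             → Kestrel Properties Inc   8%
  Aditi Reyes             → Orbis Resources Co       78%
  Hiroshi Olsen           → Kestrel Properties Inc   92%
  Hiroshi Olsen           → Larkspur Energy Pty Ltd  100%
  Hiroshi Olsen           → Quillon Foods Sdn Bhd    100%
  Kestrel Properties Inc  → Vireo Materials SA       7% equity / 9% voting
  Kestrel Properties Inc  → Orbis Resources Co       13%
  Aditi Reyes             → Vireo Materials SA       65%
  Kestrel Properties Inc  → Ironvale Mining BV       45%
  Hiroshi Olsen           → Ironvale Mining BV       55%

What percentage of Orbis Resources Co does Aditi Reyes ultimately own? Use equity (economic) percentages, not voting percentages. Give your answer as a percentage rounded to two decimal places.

79.36%

Aditi reaches Orbis along 3 paths.
Direct stake: 78% = 78%.
Via Kestrel: 8% × 13% = 1.04%.
Via Kestrel → Ironvale: 8% × 45% × 9% = 0.324%.
Total: 78% + 1.04% + 0.324% = 79.364%.
Rounded: 79.36%.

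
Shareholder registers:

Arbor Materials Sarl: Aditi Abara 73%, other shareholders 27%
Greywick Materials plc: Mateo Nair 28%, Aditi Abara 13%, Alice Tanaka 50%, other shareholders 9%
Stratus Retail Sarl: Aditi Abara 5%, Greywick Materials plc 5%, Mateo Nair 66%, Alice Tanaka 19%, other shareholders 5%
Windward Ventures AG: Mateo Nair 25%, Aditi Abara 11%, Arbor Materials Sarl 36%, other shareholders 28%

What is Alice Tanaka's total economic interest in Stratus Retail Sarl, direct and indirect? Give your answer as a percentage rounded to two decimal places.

Alice reaches Stratus along 2 paths.
Via Greywick: 50% × 5% = 2.5%.
Direct stake: 19% = 19%.
Total: 2.5% + 19% = 21.5%.
Rounded: 21.50%.

21.50%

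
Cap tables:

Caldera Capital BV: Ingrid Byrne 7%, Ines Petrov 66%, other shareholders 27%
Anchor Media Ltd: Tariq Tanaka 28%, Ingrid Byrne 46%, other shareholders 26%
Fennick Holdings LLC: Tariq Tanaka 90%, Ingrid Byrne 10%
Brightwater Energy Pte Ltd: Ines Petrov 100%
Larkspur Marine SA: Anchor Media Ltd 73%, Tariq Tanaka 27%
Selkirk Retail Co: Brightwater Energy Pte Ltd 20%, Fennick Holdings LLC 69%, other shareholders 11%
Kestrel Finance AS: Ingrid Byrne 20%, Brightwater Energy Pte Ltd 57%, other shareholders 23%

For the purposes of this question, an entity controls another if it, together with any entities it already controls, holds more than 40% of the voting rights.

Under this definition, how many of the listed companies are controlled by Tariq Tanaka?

Tariq holds 90% of Fennick, so Tariq controls Fennick.
Fennick holds 69% of Selkirk, so Tariq controls Selkirk.
No other company's threshold is met.
Tariq controls 2 companies.

2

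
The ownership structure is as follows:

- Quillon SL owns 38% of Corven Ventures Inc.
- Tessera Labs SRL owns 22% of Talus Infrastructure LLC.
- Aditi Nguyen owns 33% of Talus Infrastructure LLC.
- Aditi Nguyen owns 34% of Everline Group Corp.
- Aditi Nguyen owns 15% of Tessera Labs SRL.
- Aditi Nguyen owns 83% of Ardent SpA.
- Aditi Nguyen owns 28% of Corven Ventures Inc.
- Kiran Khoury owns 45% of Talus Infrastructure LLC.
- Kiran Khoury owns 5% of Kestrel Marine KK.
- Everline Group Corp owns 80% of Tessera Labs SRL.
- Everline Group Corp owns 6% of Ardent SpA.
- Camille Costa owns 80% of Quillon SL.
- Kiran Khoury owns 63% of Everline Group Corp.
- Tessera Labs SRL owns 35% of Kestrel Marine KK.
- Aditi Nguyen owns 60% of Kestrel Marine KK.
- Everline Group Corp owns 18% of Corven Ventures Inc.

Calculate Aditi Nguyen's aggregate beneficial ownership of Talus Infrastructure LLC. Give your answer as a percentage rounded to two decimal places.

Aditi reaches Talus along 3 paths.
Via Tessera: 15% × 22% = 3.3%.
Via Everline → Tessera: 34% × 80% × 22% = 5.984%.
Direct stake: 33% = 33%.
Total: 3.3% + 5.984% + 33% = 42.284%.
Rounded: 42.28%.

42.28%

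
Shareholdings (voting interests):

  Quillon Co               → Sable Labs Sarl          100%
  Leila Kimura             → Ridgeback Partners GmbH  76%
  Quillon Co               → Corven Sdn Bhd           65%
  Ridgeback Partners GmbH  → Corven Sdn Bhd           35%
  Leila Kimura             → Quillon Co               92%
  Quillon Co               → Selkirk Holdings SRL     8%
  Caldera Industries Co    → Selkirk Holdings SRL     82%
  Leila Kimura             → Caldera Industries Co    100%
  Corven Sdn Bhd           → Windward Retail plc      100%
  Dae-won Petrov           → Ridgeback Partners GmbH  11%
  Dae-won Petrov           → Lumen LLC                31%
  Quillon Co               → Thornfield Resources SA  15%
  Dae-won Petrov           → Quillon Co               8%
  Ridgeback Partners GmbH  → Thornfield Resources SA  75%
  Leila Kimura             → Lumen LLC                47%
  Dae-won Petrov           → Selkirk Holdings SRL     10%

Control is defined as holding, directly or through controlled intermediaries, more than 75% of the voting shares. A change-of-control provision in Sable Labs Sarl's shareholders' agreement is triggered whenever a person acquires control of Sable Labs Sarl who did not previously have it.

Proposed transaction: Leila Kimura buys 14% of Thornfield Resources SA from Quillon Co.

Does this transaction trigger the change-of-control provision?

The purchase adds only to Leila's holdings (Quillon's stake shrinks), so Leila is the only person who could newly come to control Sable.
Leila holds 92% of Quillon, so Leila controls Quillon.
Quillon holds 100% of Sable, so Leila controls Sable.
So Leila already controls Sable before the transaction.
After the purchase, Leila holds 14% of Thornfield directly, and Quillon's stake falls to 1%.
Leila controlled Sable already, so this is not a new person acquiring control; every other person's position is unchanged or reduced.
No new person acquires control, so the clause is not triggered.

No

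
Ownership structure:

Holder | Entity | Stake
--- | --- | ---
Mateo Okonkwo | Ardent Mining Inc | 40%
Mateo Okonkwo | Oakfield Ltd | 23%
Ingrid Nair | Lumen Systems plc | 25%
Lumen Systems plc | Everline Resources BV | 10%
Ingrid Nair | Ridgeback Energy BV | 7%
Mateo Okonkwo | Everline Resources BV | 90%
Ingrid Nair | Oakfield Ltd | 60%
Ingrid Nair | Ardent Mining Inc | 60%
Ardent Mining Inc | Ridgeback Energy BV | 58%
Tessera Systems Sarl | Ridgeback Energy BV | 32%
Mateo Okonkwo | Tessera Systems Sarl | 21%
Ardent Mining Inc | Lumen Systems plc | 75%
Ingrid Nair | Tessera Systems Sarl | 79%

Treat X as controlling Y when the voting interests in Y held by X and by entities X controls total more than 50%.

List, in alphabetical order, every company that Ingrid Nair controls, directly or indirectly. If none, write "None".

Ingrid holds 60% of Oakfield, so Ingrid controls Oakfield.
Ingrid holds 60% of Ardent, so Ingrid controls Ardent.
Ingrid holds 79% of Tessera, so Ingrid controls Tessera.
Ingrid and Ardent together hold 25% + 75% = 100% of Lumen, so Ingrid controls Lumen.
Ardent and Tessera and Ingrid together hold 58% + 32% + 7% = 97% of Ridgeback, so Ingrid controls Ridgeback.
No other company's threshold is met.

Ardent Mining Inc, Lumen Systems plc, Oakfield Ltd, Ridgeback Energy BV, Tessera Systems Sarl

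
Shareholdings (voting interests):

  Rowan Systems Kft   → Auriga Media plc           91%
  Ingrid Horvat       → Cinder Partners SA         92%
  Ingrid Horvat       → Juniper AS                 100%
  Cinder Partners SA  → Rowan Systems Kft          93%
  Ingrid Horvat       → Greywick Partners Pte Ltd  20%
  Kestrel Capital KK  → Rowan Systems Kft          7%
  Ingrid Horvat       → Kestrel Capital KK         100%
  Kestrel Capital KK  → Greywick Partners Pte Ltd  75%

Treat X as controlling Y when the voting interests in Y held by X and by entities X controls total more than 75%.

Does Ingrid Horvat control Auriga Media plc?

Ingrid holds 100% of Kestrel, so Ingrid controls Kestrel.
Ingrid holds 92% of Cinder, so Ingrid controls Cinder.
Cinder and Kestrel together hold 93% + 7% = 100% of Rowan, so Ingrid controls Rowan.
Rowan holds 91% of Auriga, so Ingrid controls Auriga.

Yes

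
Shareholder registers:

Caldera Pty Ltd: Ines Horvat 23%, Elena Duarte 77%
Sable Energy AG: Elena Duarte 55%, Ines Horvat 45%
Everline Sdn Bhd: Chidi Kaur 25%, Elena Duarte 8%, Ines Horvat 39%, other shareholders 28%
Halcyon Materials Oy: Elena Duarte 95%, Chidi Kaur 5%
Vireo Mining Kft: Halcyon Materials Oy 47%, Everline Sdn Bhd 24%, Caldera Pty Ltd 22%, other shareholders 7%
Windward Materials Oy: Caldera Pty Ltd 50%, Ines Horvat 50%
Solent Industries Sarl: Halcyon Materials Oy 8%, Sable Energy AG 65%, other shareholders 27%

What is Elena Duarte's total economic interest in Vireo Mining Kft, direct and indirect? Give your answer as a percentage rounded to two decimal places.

63.51%

Elena reaches Vireo along 3 paths.
Via Halcyon: 95% × 47% = 44.65%.
Via Everline: 8% × 24% = 1.92%.
Via Caldera: 77% × 22% = 16.94%.
Total: 44.65% + 1.92% + 16.94% = 63.51%.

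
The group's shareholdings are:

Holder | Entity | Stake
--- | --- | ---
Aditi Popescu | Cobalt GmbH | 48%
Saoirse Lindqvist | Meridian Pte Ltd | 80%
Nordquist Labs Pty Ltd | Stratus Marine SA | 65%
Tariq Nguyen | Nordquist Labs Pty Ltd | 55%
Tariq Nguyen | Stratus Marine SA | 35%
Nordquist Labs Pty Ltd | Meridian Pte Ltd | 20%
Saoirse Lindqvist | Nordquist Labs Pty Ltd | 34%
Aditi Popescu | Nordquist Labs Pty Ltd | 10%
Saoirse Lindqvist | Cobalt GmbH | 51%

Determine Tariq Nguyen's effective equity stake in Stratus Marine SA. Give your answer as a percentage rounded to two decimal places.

70.75%

Tariq reaches Stratus along 2 paths.
Direct stake: 35% = 35%.
Via Nordquist: 55% × 65% = 35.75%.
Total: 35% + 35.75% = 70.75%.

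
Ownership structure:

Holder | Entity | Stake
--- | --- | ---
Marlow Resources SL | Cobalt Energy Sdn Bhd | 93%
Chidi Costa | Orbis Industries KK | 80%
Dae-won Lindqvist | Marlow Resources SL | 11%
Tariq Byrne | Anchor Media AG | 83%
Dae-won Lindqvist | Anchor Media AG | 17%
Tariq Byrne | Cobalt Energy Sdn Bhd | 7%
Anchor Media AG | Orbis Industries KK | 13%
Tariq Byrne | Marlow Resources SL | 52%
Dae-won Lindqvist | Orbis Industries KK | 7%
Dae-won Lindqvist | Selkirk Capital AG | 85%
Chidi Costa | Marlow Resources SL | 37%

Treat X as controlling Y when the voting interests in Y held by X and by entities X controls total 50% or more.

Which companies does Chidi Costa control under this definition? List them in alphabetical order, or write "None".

Chidi holds 80% of Orbis, so Chidi controls Orbis.
No other company's threshold is met.

Orbis Industries KK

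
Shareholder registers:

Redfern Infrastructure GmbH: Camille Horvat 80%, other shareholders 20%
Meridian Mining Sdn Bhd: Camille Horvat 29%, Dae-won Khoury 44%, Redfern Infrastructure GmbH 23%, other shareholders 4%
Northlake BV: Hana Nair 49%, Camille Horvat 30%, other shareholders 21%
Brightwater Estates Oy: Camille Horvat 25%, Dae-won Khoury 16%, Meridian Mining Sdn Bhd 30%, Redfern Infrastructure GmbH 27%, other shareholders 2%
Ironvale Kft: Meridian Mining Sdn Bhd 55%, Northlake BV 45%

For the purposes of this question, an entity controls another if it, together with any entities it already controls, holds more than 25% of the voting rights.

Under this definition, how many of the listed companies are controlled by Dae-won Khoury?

3

Dae-won holds 44% of Meridian, so Dae-won controls Meridian.
Dae-won and Meridian together hold 16% + 30% = 46% of Brightwater, so Dae-won controls Brightwater.
Meridian holds 55% of Ironvale, so Dae-won controls Ironvale.
No other company's threshold is met.
Dae-won controls 3 companies.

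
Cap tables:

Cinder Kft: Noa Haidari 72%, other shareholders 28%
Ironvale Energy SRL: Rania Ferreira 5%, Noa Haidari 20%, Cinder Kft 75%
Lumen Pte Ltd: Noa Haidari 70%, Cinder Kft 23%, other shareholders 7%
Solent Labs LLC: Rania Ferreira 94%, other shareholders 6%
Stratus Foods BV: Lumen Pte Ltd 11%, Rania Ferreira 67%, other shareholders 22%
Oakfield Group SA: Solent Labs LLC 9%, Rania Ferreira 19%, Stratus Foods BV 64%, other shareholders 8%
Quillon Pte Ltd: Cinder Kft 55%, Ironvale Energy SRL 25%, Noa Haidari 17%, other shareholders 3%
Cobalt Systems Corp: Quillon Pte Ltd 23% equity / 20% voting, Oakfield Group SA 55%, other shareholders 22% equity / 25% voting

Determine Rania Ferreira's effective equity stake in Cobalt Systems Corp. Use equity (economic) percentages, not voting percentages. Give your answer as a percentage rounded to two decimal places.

38.97%

Rania reaches Cobalt along 4 paths.
Via Ironvale → Quillon: 5% × 25% × 23% = 0.2875%.
Via Solent → Oakfield: 94% × 9% × 55% = 4.653%.
Via Oakfield: 19% × 55% = 10.45%.
Via Stratus → Oakfield: 67% × 64% × 55% = 23.584%.
Total: 0.2875% + 4.653% + 10.45% + 23.584% = 38.9745%.
Rounded: 38.97%.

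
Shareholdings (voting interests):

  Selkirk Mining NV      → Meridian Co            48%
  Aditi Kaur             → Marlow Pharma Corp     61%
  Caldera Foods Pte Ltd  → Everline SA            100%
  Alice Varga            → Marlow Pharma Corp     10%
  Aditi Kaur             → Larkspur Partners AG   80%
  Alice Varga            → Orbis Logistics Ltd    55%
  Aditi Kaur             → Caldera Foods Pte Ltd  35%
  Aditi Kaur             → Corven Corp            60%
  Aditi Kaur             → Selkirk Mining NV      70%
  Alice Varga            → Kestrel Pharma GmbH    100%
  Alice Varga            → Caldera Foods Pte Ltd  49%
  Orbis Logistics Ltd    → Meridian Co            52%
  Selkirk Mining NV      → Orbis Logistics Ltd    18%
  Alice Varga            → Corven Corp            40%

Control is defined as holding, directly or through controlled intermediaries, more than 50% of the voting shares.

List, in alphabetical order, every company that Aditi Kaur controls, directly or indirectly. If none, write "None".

Corven Corp, Larkspur Partners AG, Marlow Pharma Corp, Selkirk Mining NV

Aditi holds 60% of Corven, so Aditi controls Corven.
Aditi holds 70% of Selkirk, so Aditi controls Selkirk.
Aditi holds 61% of Marlow, so Aditi controls Marlow.
Aditi holds 80% of Larkspur, so Aditi controls Larkspur.
No other company's threshold is met.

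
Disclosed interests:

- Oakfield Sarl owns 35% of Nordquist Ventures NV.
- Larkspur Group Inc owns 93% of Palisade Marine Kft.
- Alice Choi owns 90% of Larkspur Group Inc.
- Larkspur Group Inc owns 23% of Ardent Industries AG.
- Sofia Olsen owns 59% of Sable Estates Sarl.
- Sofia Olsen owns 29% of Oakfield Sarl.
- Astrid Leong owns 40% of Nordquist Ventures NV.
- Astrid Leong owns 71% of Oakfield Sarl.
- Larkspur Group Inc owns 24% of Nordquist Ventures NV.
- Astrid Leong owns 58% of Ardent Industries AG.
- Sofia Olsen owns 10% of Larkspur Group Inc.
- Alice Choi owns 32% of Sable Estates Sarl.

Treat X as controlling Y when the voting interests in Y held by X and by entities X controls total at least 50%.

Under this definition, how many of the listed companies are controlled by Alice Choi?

Alice holds 90% of Larkspur, so Alice controls Larkspur.
Larkspur holds 93% of Palisade, so Alice controls Palisade.
No other company's threshold is met.
Alice controls 2 companies.

2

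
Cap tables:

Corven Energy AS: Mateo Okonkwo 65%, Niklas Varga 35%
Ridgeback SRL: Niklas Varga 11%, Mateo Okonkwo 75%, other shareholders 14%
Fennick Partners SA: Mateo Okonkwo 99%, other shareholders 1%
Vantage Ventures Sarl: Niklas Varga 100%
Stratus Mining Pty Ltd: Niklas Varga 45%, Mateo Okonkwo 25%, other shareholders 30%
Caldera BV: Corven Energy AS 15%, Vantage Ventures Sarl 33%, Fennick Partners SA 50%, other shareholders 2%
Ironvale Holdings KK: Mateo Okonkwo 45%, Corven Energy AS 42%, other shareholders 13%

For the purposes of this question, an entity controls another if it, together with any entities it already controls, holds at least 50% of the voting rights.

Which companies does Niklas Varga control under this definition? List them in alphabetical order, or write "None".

Vantage Ventures Sarl

Niklas holds 100% of Vantage, so Niklas controls Vantage.
No other company's threshold is met.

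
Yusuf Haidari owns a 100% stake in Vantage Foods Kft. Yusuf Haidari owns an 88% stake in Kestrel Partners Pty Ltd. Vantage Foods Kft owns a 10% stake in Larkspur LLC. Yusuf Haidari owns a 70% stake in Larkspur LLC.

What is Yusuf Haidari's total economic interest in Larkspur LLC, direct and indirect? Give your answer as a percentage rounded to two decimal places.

80.00%

Yusuf reaches Larkspur along 2 paths.
Direct stake: 70% = 70%.
Via Vantage: 100% × 10% = 10%.
Total: 70% + 10% = 80%.
Rounded: 80.00%.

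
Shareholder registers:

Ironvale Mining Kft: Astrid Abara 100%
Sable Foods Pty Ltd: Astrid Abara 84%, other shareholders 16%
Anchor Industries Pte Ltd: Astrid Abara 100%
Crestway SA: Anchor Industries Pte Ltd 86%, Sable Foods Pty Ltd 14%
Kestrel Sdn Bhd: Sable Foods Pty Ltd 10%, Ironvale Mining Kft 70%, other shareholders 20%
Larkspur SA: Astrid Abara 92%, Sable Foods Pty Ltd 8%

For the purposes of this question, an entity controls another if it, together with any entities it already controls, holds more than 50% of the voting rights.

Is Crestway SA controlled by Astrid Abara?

Yes

Astrid holds 100% of Anchor, so Astrid controls Anchor.
Astrid holds 84% of Sable, so Astrid controls Sable.
Anchor and Sable together hold 86% + 14% = 100% of Crestway, so Astrid controls Crestway.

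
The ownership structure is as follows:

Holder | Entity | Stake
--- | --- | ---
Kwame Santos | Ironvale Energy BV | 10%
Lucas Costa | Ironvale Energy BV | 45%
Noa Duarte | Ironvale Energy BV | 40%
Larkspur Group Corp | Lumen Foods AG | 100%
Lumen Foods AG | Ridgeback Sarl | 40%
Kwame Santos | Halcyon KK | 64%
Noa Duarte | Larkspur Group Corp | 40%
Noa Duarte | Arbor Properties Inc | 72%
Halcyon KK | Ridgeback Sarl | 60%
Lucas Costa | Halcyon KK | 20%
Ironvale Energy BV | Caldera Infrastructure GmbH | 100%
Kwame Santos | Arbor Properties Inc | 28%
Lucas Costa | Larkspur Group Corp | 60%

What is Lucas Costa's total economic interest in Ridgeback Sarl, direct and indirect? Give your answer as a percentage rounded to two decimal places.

36.00%

Lucas reaches Ridgeback along 2 paths.
Via Halcyon: 20% × 60% = 12%.
Via Larkspur → Lumen: 60% × 100% × 40% = 24%.
Total: 12% + 24% = 36%.
Rounded: 36.00%.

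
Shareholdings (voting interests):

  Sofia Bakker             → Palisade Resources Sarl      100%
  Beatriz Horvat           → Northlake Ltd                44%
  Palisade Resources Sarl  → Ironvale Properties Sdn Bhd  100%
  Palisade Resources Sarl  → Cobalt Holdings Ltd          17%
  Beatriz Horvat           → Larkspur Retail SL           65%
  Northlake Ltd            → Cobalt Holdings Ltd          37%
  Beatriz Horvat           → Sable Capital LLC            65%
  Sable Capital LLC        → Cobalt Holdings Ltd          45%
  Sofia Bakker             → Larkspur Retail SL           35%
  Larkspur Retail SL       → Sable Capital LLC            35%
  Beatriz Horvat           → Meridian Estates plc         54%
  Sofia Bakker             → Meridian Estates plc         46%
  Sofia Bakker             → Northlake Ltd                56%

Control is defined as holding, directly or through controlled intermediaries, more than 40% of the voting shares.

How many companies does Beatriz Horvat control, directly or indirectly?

5

Beatriz holds 54% of Meridian, so Beatriz controls Meridian.
Beatriz holds 65% of Larkspur, so Beatriz controls Larkspur.
Beatriz holds 44% of Northlake, so Beatriz controls Northlake.
Larkspur and Beatriz together hold 35% + 65% = 100% of Sable, so Beatriz controls Sable.
Sable and Northlake together hold 45% + 37% = 82% of Cobalt, so Beatriz controls Cobalt.
No other company's threshold is met.
Beatriz controls 5 companies.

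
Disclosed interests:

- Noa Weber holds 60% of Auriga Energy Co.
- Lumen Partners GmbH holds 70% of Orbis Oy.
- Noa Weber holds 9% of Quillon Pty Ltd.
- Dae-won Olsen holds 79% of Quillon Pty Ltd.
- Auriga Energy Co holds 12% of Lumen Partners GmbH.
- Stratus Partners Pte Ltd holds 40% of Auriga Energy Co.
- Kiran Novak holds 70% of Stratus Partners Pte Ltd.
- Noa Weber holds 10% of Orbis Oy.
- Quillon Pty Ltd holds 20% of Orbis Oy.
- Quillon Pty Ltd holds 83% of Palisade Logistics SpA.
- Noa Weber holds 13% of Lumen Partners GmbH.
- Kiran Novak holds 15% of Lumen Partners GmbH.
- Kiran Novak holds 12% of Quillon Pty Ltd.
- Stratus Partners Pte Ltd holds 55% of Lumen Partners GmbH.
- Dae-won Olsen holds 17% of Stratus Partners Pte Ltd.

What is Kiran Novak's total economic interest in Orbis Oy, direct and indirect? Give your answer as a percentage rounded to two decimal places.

Kiran reaches Orbis along 4 paths.
Via Stratus → Auriga → Lumen: 70% × 40% × 12% × 70% = 2.352%.
Via Stratus → Lumen: 70% × 55% × 70% = 26.95%.
Via Lumen: 15% × 70% = 10.5%.
Via Quillon: 12% × 20% = 2.4%.
Total: 2.352% + 26.95% + 10.5% + 2.4% = 42.202%.
Rounded: 42.20%.

42.20%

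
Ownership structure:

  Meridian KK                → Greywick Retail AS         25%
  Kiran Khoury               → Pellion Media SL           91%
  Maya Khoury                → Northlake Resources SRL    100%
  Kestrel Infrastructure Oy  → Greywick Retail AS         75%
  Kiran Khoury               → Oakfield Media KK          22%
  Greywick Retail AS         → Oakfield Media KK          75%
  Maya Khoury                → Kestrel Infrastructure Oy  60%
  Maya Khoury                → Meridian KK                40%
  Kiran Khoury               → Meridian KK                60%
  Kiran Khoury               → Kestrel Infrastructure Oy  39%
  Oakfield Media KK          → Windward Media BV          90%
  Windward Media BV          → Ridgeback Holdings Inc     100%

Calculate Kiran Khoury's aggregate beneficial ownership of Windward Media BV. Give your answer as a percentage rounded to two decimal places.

Kiran reaches Windward along 3 paths.
Via Meridian → Greywick → Oakfield: 60% × 25% × 75% × 90% = 10.125%.
Via Kestrel → Greywick → Oakfield: 39% × 75% × 75% × 90% = 19.74375%.
Via Oakfield: 22% × 90% = 19.8%.
Total: 10.125% + 19.74375% + 19.8% = 49.66875%.
Rounded: 49.67%.

49.67%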